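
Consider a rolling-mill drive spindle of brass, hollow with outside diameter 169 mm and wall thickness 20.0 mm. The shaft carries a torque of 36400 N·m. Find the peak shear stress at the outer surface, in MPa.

58.1 MPa

J = π(d_o⁴ − d_i⁴)/32 = π(0.169⁴ − 0.129⁴)/32 = 5.290×10^-5 m⁴.
τ_max = T·r/J = 36400 × 0.0845 / 5.290×10^-5 = 5.815×10^7 Pa.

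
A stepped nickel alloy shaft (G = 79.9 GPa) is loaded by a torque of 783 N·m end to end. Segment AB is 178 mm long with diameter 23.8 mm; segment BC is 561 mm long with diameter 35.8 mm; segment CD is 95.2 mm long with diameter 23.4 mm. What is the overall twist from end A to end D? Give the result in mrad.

J_AB = π(0.0238)⁴/32 = 3.15×10^-8 m⁴; J_BC = π(0.0358)⁴/32 = 1.61×10^-7 m⁴; J_CD = π(0.0234)⁴/32 = 2.94×10^-8 m⁴.
θ = (T/G)·Σ L_i/J_i = (783.0/79.9×10⁹)·(0.178/3.15×10^-8 + 0.561/1.61×10^-7 + 0.0952/2.94×10^-8) = 0.1212 rad.

121 mrad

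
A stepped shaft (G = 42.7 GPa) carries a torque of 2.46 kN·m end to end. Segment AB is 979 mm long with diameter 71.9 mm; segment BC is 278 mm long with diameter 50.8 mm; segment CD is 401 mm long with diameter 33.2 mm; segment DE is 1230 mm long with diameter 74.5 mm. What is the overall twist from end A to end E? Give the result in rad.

0.263 rad

J_AB = π(0.0719)⁴/32 = 2.62×10^-6 m⁴; J_BC = π(0.0508)⁴/32 = 6.54×10^-7 m⁴; J_CD = π(0.0332)⁴/32 = 1.19×10^-7 m⁴; J_DE = π(0.0745)⁴/32 = 3.02×10^-6 m⁴.
θ = (T/G)·Σ L_i/J_i = (2460/42.7×10⁹)·(0.979/2.62×10^-6 + 0.278/6.54×10^-7 + 0.401/1.19×10^-7 + 1.23/3.02×10^-6) = 0.2631 rad.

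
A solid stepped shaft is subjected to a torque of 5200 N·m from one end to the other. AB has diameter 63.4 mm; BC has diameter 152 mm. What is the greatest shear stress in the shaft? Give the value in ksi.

15.1 ksi

Under the same torque, τ_max = 16T/(πd³) is largest where d is smallest — segment AB (d = 63.4 mm).
τ_max = 16·5200/(π·(0.0634)³) = 1.039×10^8 Pa.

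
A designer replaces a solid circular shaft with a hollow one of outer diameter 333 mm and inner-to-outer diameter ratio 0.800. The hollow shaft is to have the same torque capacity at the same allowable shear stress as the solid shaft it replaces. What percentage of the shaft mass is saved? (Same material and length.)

48.8 %

Equal τ_max and T ⇒ the solid shaft needs d_s³ = d_o³(1−k⁴), so d_s = 333·(1−0.800⁴)^(1/3) = 279.4 mm.
Area ratio A_h/A_s = d_o²(1−k²)/d_s² = (1−k²)/(1−k⁴)^(2/3) = 0.5115.
Mass saving = 1 − 0.5115 = 48.8 %.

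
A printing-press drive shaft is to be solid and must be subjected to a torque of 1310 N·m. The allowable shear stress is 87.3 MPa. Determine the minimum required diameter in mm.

42.4 mm

For a solid shaft τ_max = 16T/(πd³), so d = (16T/(π τ_allow))^(1/3) = (16·1310/(π·8.73×10^7))^(1/3) = 0.04244 m.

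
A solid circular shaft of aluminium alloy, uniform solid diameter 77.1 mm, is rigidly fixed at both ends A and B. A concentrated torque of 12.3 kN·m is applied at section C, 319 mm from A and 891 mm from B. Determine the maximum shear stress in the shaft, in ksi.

14.6 ksi

With uniform GJ and both ends fixed, compatibility θ_AC = θ_CB gives T_A·a = T_B·b, together with T_A + T_B = T₀.
T_A = T₀·b/(a+b) = 12300·891/1210 = 9057 N·m; T_B = 3243 N·m.
τ in each portion: τ_AC = 1.01×10^8 Pa, τ_CB = 3.60×10^7 Pa; maximum is in AC.
τ_max = T_AC·r/J = 9057·0.0385/3.47×10^-6 = 1.006×10^8 Pa.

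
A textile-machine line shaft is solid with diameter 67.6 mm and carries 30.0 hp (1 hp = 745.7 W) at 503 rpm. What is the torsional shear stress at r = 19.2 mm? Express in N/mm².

3.98 N/mm²

ω = 2π·503/60 = 52.67 rad/s, so T = P/ω = 30.0×745.7 / 52.67 = 424.7 N·m.
J = πd⁴/32 = π(0.0676)⁴/32 = 2.050×10^-6 m⁴.
Shear stress varies linearly with radius: τ = T·r/J = 424.7 × 0.0192 / 2.050×10^-6 = 3.977×10^6 Pa.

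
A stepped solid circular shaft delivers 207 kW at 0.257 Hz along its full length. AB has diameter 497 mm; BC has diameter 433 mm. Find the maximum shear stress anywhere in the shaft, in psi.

1170 psi

ω = 2π·0.257 = 1.615 rad/s, so T = P/ω = 207×10³ / 1.615 = 128200 N·m.
Under the same torque, τ_max = 16T/(πd³) is largest where d is smallest — segment BC (d = 433 mm).
τ_max = 16·128200/(π·(0.433)³) = 8.042×10^6 Pa.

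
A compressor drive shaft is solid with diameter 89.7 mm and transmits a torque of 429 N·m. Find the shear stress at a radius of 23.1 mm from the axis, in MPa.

1.56 MPa

J = πd⁴/32 = π(0.0897)⁴/32 = 6.356×10^-6 m⁴.
Shear stress varies linearly with radius: τ = T·r/J = 429.0 × 0.0231 / 6.356×10^-6 = 1.559×10^6 Pa.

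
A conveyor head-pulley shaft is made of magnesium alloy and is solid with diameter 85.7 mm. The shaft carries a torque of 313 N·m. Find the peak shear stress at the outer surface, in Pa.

J = πd⁴/32 = π(0.0857)⁴/32 = 5.296×10^-6 m⁴.
τ_max = T·r/J = 313.0 × 0.0428 / 5.296×10^-6 = 2.533×10^6 Pa.

2.53e6 Pa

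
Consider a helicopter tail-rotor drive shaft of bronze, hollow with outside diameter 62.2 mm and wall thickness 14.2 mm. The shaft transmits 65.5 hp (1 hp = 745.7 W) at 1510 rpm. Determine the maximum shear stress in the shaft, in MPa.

ω = 2π·1510/60 = 158.1 rad/s, so T = P/ω = 65.5×745.7 / 158.1 = 308.9 N·m.
J = π(d_o⁴ − d_i⁴)/32 = π(0.0622⁴ − 0.0338⁴)/32 = 1.341×10^-6 m⁴.
τ_max = T·r/J = 308.9 × 0.0311 / 1.341×10^-6 = 7.162×10^6 Pa.

7.16 MPa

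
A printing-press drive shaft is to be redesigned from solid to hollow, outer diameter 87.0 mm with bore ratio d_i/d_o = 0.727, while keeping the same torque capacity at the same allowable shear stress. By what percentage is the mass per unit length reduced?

41.3 %

Equal τ_max and T ⇒ the solid shaft needs d_s³ = d_o³(1−k⁴), so d_s = 87.0·(1−0.727⁴)^(1/3) = 78.00 mm.
Area ratio A_h/A_s = d_o²(1−k²)/d_s² = (1−k²)/(1−k⁴)^(2/3) = 0.5865.
Mass saving = 1 − 0.5865 = 41.3 %.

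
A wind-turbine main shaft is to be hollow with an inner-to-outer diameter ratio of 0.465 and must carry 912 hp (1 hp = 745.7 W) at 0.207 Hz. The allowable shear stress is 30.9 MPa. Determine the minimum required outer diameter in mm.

ω = 2π·0.207 = 1.301 rad/s, so T = P/ω = 912×745.7 / 1.301 = 522900 N·m.
For a hollow shaft with d_i/d_o = 0.465: τ_max = 16T/(π d_o³ (1−k⁴)), so d_o = [16T/(π τ_allow (1−k⁴))]^(1/3) = [16·522900/(π·3.09×10^7·0.9532)]^(1/3) = 0.4488 m.

449 mm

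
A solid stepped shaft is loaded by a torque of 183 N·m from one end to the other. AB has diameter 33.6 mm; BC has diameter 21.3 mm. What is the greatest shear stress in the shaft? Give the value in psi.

14000 psi

Under the same torque, τ_max = 16T/(πd³) is largest where d is smallest — segment BC (d = 21.3 mm).
τ_max = 16·183.0/(π·(0.0213)³) = 9.645×10^7 Pa.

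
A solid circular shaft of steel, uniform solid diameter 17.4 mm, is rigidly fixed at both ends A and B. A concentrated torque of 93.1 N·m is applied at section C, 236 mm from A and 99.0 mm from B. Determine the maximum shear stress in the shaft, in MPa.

63.4 MPa

With uniform GJ and both ends fixed, compatibility θ_AC = θ_CB gives T_A·a = T_B·b, together with T_A + T_B = T₀.
T_A = T₀·b/(a+b) = 93.10·99.0/335.0 = 27.51 N·m; T_B = 65.59 N·m.
τ in each portion: τ_AC = 2.66×10^7 Pa, τ_CB = 6.34×10^7 Pa; maximum is in CB.
τ_max = T_CB·r/J = 65.59·0.00870/9.00×10^-9 = 6.341×10^7 Pa.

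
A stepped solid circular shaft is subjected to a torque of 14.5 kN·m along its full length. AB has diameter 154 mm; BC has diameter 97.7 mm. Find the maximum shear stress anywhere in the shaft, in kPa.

79200 kPa

Under the same torque, τ_max = 16T/(πd³) is largest where d is smallest — segment BC (d = 97.7 mm).
τ_max = 16·14500/(π·(0.0977)³) = 7.919×10^7 Pa.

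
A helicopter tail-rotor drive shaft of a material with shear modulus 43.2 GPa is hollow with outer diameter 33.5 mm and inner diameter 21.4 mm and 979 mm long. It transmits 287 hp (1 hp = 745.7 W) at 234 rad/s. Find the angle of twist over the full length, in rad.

0.201 rad

ω = 234 rad/s, so T = P/ω = 287×745.7 / 234.0 = 914.6 N·m.
J = π(d_o⁴ − d_i⁴)/32 = π(0.0335⁴ − 0.0214⁴)/32 = 1.031×10^-7 m⁴.
θ = T·L/(G·J) = 914.6 × 0.979 / (43.2×10⁹ × 1.031×10^-7) = 0.2011 rad.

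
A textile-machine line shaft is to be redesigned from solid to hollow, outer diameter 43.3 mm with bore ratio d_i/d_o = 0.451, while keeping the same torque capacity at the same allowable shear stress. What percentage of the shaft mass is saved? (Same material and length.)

Equal τ_max and T ⇒ the solid shaft needs d_s³ = d_o³(1−k⁴), so d_s = 43.3·(1−0.451⁴)^(1/3) = 42.69 mm.
Area ratio A_h/A_s = d_o²(1−k²)/d_s² = (1−k²)/(1−k⁴)^(2/3) = 0.8194.
Mass saving = 1 − 0.8194 = 18.1 %.

18.1 %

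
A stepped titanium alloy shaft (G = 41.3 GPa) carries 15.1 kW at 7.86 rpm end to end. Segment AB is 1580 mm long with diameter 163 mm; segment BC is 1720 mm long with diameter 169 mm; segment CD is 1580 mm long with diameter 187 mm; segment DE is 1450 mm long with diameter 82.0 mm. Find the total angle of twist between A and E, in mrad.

ω = 2π·7.86/60 = 0.8231 rad/s, so T = P/ω = 15.1×10³ / 0.8231 = 18350 N·m.
J_AB = π(0.163)⁴/32 = 6.93×10^-5 m⁴; J_BC = π(0.169)⁴/32 = 8.01×10^-5 m⁴; J_CD = π(0.187)⁴/32 = 1.20×10^-4 m⁴; J_DE = π(0.0820)⁴/32 = 4.44×10^-6 m⁴.
θ = (T/G)·Σ L_i/J_i = (18350/41.3×10⁹)·(1.58/6.93×10^-5 + 1.72/8.01×10^-5 + 1.58/1.20×10^-4 + 1.45/4.44×10^-6) = 0.1706 rad.

171 mrad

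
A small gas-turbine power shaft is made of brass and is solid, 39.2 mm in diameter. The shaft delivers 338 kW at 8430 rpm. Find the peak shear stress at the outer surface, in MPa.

32.4 MPa

ω = 2π·8430/60 = 882.8 rad/s, so T = P/ω = 338×10³ / 882.8 = 382.9 N·m.
J = πd⁴/32 = π(0.0392)⁴/32 = 2.318×10^-7 m⁴.
τ_max = T·r/J = 382.9 × 0.0196 / 2.318×10^-7 = 3.237×10^7 Pa.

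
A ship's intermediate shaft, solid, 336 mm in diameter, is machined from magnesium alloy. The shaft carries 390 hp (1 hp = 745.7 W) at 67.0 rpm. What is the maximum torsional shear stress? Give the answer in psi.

ω = 2π·67.0/60 = 7.016 rad/s, so T = P/ω = 390×745.7 / 7.016 = 41450 N·m.
J = πd⁴/32 = π(0.336)⁴/32 = 1.251×10^-3 m⁴.
τ_max = T·r/J = 41450 × 0.168 / 1.251×10^-3 = 5.565×10^6 Pa.

807 psi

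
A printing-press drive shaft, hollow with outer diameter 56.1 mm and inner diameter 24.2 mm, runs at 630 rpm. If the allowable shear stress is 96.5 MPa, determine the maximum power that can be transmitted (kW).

J = π(d_o⁴ − d_i⁴)/32 = π(0.0561⁴ − 0.0242⁴)/32 = 9.387×10^-7 m⁴.
T_max = τ_allow·J/r = 9.65×10^7 × 9.387×10^-7 / 0.0281 = 3230 N·m.
ω = 2π·630/60 = 65.97 rad/s, so P_max = T_max·ω = 2.131×10^5 W.

213 kW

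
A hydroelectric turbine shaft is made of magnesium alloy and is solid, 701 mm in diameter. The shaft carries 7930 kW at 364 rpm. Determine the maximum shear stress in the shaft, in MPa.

3.08 MPa

ω = 2π·364/60 = 38.12 rad/s, so T = P/ω = 7930×10³ / 38.12 = 208000 N·m.
J = πd⁴/32 = π(0.701)⁴/32 = 0.02371 m⁴.
τ_max = T·r/J = 208000 × 0.350 / 0.02371 = 3.076×10^6 Pa.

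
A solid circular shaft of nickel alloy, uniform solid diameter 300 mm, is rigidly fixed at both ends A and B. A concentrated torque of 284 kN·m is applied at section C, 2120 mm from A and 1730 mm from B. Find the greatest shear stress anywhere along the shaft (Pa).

2.95e7 Pa

With uniform GJ and both ends fixed, compatibility θ_AC = θ_CB gives T_A·a = T_B·b, together with T_A + T_B = T₀.
T_A = T₀·b/(a+b) = 284000·1730/3850 = 127600 N·m; T_B = 156400 N·m.
τ in each portion: τ_AC = 2.41×10^7 Pa, τ_CB = 2.95×10^7 Pa; maximum is in CB.
τ_max = T_CB·r/J = 156400·0.150/7.95×10^-4 = 2.950×10^7 Pa.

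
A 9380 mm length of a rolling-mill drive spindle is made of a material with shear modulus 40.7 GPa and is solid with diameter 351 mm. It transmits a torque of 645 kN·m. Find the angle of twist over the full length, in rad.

J = πd⁴/32 = π(0.351)⁴/32 = 1.490×10^-3 m⁴.
θ = T·L/(G·J) = 645000 × 9.38 / (40.7×10⁹ × 1.490×10^-3) = 0.09976 rad.

0.0998 rad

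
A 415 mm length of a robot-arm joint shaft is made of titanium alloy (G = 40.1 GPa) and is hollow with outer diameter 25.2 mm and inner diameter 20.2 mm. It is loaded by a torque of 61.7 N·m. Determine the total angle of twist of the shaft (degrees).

J = π(d_o⁴ − d_i⁴)/32 = π(0.0252⁴ − 0.0202⁴)/32 = 2.325×10^-8 m⁴.
θ = T·L/(G·J) = 61.70 × 0.415 / (40.1×10⁹ × 2.325×10^-8) = 0.02747 rad.

1.57°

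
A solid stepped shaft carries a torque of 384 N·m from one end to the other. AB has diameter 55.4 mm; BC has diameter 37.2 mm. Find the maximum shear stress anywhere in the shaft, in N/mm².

Under the same torque, τ_max = 16T/(πd³) is largest where d is smallest — segment BC (d = 37.2 mm).
τ_max = 16·384.0/(π·(0.0372)³) = 3.799×10^7 Pa.

38.0 N/mm²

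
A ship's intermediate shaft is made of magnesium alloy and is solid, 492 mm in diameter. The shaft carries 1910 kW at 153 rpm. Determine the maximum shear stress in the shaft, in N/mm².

ω = 2π·153/60 = 16.02 rad/s, so T = P/ω = 1910×10³ / 16.02 = 119200 N·m.
J = πd⁴/32 = π(0.492)⁴/32 = 5.753×10^-3 m⁴.
τ_max = T·r/J = 119200 × 0.246 / 5.753×10^-3 = 5.098×10^6 Pa.

5.10 N/mm²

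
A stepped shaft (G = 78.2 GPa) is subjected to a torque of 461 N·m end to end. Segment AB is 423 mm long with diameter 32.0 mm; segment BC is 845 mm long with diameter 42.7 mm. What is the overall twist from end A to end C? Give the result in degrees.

J_AB = π(0.0320)⁴/32 = 1.03×10^-7 m⁴; J_BC = π(0.0427)⁴/32 = 3.26×10^-7 m⁴.
θ = (T/G)·Σ L_i/J_i = (461.0/78.2×10⁹)·(0.423/1.03×10^-7 + 0.845/3.26×10^-7) = 0.03949 rad.

2.26°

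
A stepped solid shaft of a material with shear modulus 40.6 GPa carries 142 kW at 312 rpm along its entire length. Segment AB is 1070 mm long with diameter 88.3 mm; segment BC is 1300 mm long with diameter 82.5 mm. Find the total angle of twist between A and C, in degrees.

2.85°

ω = 2π·312/60 = 32.67 rad/s, so T = P/ω = 142×10³ / 32.67 = 4346 N·m.
J_AB = π(0.0883)⁴/32 = 5.97×10^-6 m⁴; J_BC = π(0.0825)⁴/32 = 4.55×10^-6 m⁴.
θ = (T/G)·Σ L_i/J_i = (4346/40.6×10⁹)·(1.07/5.97×10^-6 + 1.30/4.55×10^-6) = 0.04979 rad.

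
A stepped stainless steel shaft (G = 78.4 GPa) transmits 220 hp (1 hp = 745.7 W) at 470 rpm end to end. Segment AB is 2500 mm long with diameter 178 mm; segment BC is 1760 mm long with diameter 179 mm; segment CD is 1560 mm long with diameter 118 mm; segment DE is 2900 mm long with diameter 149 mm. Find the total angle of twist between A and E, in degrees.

ω = 2π·470/60 = 49.22 rad/s, so T = P/ω = 220×745.7 / 49.22 = 3333 N·m.
J_AB = π(0.178)⁴/32 = 9.86×10^-5 m⁴; J_BC = π(0.179)⁴/32 = 1.01×10^-4 m⁴; J_CD = π(0.118)⁴/32 = 1.90×10^-5 m⁴; J_DE = π(0.149)⁴/32 = 4.84×10^-5 m⁴.
θ = (T/G)·Σ L_i/J_i = (3333/78.4×10⁹)·(2.50/9.86×10^-5 + 1.76/1.01×10^-4 + 1.56/1.90×10^-5 + 2.90/4.84×10^-5) = 7.853×10^-3 rad.

0.450°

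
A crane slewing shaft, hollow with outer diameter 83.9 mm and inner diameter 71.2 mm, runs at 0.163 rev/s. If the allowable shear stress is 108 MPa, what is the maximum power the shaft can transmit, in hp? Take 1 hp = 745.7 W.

J = π(d_o⁴ − d_i⁴)/32 = π(0.0839⁴ − 0.0712⁴)/32 = 2.342×10^-6 m⁴.
T_max = τ_allow·J/r = 1.08×10^8 × 2.342×10^-6 / 0.0420 = 6028 N·m.
ω = 2π·0.163 = 1.024 rad/s, so P_max = T_max·ω = 6174 W.

8.28 hp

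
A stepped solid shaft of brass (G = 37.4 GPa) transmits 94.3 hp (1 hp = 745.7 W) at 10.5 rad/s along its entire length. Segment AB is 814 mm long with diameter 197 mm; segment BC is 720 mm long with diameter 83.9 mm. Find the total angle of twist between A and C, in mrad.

27.5 mrad

ω = 10.5 rad/s, so T = P/ω = 94.3×745.7 / 10.50 = 6697 N·m.
J_AB = π(0.197)⁴/32 = 1.48×10^-4 m⁴; J_BC = π(0.0839)⁴/32 = 4.86×10^-6 m⁴.
θ = (T/G)·Σ L_i/J_i = (6697/37.4×10⁹)·(0.814/1.48×10^-4 + 0.720/4.86×10^-6) = 0.02749 rad.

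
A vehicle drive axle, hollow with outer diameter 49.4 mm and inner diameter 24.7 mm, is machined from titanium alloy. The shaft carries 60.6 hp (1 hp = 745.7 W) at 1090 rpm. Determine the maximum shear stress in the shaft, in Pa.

ω = 2π·1090/60 = 114.1 rad/s, so T = P/ω = 60.6×745.7 / 114.1 = 395.9 N·m.
J = π(d_o⁴ − d_i⁴)/32 = π(0.0494⁴ − 0.0247⁴)/32 = 5.481×10^-7 m⁴.
τ_max = T·r/J = 395.9 × 0.0247 / 5.481×10^-7 = 1.784×10^7 Pa.

1.78e7 Pa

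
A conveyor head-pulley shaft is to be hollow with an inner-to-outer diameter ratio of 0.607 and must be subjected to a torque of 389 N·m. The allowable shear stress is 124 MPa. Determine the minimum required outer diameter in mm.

For a hollow shaft with d_i/d_o = 0.607: τ_max = 16T/(π d_o³ (1−k⁴)), so d_o = [16T/(π τ_allow (1−k⁴))]^(1/3) = [16·389.0/(π·1.24×10^8·0.8642)]^(1/3) = 0.02644 m.

26.4 mm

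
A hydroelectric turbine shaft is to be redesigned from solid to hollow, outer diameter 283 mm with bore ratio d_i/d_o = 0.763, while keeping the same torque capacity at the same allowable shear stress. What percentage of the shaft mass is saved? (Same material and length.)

Equal τ_max and T ⇒ the solid shaft needs d_s³ = d_o³(1−k⁴), so d_s = 283·(1−0.763⁴)^(1/3) = 246.5 mm.
Area ratio A_h/A_s = d_o²(1−k²)/d_s² = (1−k²)/(1−k⁴)^(2/3) = 0.5506.
Mass saving = 1 − 0.5506 = 44.9 %.

44.9 %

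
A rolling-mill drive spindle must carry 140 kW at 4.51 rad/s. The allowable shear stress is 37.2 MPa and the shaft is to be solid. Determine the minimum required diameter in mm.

ω = 4.51 rad/s, so T = P/ω = 140×10³ / 4.510 = 31040 N·m.
For a solid shaft τ_max = 16T/(πd³), so d = (16T/(π τ_allow))^(1/3) = (16·31040/(π·3.72×10^7))^(1/3) = 0.1620 m.

162 mm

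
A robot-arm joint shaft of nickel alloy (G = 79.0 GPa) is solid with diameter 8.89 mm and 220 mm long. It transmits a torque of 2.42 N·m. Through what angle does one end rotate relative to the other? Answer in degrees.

J = πd⁴/32 = π(0.00889)⁴/32 = 6.132×10^-10 m⁴.
θ = T·L/(G·J) = 2.420 × 0.220 / (79.0×10⁹ × 6.132×10^-10) = 0.01099 rad.

0.630°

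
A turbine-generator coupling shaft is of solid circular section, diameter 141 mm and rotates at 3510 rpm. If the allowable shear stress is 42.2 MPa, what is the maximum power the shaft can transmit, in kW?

J = πd⁴/32 = π(0.141)⁴/32 = 3.880×10^-5 m⁴.
T_max = τ_allow·J/r = 4.22×10^7 × 3.880×10^-5 / 0.0705 = 23230 N·m.
ω = 2π·3510/60 = 367.6 rad/s, so P_max = T_max·ω = 8.538×10^6 W.

8540 kW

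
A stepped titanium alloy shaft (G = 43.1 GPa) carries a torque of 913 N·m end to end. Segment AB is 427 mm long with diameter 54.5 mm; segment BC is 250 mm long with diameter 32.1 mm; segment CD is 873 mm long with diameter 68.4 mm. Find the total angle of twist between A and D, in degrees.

J_AB = π(0.0545)⁴/32 = 8.66×10^-7 m⁴; J_BC = π(0.0321)⁴/32 = 1.04×10^-7 m⁴; J_CD = π(0.0684)⁴/32 = 2.15×10^-6 m⁴.
θ = (T/G)·Σ L_i/J_i = (913.0/43.1×10⁹)·(0.427/8.66×10^-7 + 0.250/1.04×10^-7 + 0.873/2.15×10^-6) = 0.06985 rad.

4.00°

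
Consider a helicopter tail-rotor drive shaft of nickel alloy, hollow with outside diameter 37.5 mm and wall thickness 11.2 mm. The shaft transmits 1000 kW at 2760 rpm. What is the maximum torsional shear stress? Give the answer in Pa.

3.43e8 Pa

ω = 2π·2760/60 = 289.0 rad/s, so T = P/ω = 1000×10³ / 289.0 = 3460 N·m.
J = π(d_o⁴ − d_i⁴)/32 = π(0.0375⁴ − 0.0151⁴)/32 = 1.890×10^-7 m⁴.
τ_max = T·r/J = 3460 × 0.0187 / 1.890×10^-7 = 3.432×10^8 Pa.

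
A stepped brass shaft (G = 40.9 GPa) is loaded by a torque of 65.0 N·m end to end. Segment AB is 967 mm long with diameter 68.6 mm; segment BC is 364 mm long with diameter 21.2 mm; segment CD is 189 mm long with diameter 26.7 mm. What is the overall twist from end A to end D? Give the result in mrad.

35.9 mrad

J_AB = π(0.0686)⁴/32 = 2.17×10^-6 m⁴; J_BC = π(0.0212)⁴/32 = 1.98×10^-8 m⁴; J_CD = π(0.0267)⁴/32 = 4.99×10^-8 m⁴.
θ = (T/G)·Σ L_i/J_i = (65.00/40.9×10⁹)·(0.967/2.17×10^-6 + 0.364/1.98×10^-8 + 0.189/4.99×10^-8) = 0.03590 rad.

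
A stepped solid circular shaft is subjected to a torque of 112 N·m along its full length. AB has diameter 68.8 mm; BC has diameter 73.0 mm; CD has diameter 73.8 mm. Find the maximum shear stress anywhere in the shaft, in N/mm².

1.75 N/mm²

Under the same torque, τ_max = 16T/(πd³) is largest where d is smallest — segment AB (d = 68.8 mm).
τ_max = 16·112.0/(π·(0.0688)³) = 1.752×10^6 Pa.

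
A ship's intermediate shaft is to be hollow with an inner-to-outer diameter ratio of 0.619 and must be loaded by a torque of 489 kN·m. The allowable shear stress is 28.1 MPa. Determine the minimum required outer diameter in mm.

470 mm

For a hollow shaft with d_i/d_o = 0.619: τ_max = 16T/(π d_o³ (1−k⁴)), so d_o = [16T/(π τ_allow (1−k⁴))]^(1/3) = [16·489000/(π·2.81×10^7·0.8532)]^(1/3) = 0.4701 m.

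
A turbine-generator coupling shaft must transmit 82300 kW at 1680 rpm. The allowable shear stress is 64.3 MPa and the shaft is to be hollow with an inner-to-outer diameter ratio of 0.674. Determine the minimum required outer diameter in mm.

360 mm

ω = 2π·1680/60 = 175.9 rad/s, so T = P/ω = 82300×10³ / 175.9 = 467800 N·m.
For a hollow shaft with d_i/d_o = 0.674: τ_max = 16T/(π d_o³ (1−k⁴)), so d_o = [16T/(π τ_allow (1−k⁴))]^(1/3) = [16·467800/(π·6.43×10^7·0.7936)]^(1/3) = 0.3601 m.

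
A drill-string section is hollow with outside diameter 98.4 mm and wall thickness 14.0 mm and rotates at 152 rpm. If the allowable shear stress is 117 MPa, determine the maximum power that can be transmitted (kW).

J = π(d_o⁴ − d_i⁴)/32 = π(0.0984⁴ − 0.0704⁴)/32 = 6.793×10^-6 m⁴.
T_max = τ_allow·J/r = 1.17×10^8 × 6.793×10^-6 / 0.0492 = 16150 N·m.
ω = 2π·152/60 = 15.92 rad/s, so P_max = T_max·ω = 2.571×10^5 W.

257 kW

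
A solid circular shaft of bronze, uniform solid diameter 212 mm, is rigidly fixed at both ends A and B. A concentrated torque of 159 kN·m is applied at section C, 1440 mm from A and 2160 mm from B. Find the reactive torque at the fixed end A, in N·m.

95400 N·m

With uniform GJ and both ends fixed, compatibility θ_AC = θ_CB gives T_A·a = T_B·b, together with T_A + T_B = T₀.
T_A = T₀·b/(a+b) = 159000·2160/3600 = 95400 N·m; T_B = 63600 N·m.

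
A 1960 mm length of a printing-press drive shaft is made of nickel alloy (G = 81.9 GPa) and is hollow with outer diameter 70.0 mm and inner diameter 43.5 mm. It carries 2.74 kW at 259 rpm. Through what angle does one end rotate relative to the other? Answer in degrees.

ω = 2π·259/60 = 27.12 rad/s, so T = P/ω = 2.74×10³ / 27.12 = 101.0 N·m.
J = π(d_o⁴ − d_i⁴)/32 = π(0.0700⁴ − 0.0435⁴)/32 = 2.006×10^-6 m⁴.
θ = T·L/(G·J) = 101.0 × 1.96 / (81.9×10⁹ × 2.006×10^-6) = 1.205×10^-3 rad.

0.0691°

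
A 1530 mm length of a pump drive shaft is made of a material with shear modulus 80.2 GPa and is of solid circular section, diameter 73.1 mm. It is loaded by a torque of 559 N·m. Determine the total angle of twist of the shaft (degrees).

0.218°

J = πd⁴/32 = π(0.0731)⁴/32 = 2.803×10^-6 m⁴.
θ = T·L/(G·J) = 559.0 × 1.53 / (80.2×10⁹ × 2.803×10^-6) = 3.804×10^-3 rad.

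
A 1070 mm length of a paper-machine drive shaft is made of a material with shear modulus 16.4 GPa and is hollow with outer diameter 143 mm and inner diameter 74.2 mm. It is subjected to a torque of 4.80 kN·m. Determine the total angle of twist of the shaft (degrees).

J = π(d_o⁴ − d_i⁴)/32 = π(0.143⁴ − 0.0742⁴)/32 = 3.808×10^-5 m⁴.
θ = T·L/(G·J) = 4800 × 1.07 / (16.4×10⁹ × 3.808×10^-5) = 8.225×10^-3 rad.

0.471°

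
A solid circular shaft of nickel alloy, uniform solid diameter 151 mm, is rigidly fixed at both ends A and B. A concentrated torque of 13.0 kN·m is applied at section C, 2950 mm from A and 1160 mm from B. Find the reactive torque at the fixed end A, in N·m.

With uniform GJ and both ends fixed, compatibility θ_AC = θ_CB gives T_A·a = T_B·b, together with T_A + T_B = T₀.
T_A = T₀·b/(a+b) = 13000·1160/4110 = 3669 N·m; T_B = 9331 N·m.

3670 N·m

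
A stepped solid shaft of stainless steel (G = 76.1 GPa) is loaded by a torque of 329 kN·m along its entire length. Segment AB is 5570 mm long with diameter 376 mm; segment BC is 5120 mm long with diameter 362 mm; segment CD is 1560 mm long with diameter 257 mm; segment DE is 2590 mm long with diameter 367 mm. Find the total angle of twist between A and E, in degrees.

J_AB = π(0.376)⁴/32 = 1.96×10^-3 m⁴; J_BC = π(0.362)⁴/32 = 1.69×10^-3 m⁴; J_CD = π(0.257)⁴/32 = 4.28×10^-4 m⁴; J_DE = π(0.367)⁴/32 = 1.78×10^-3 m⁴.
θ = (T/G)·Σ L_i/J_i = (329000/76.1×10⁹)·(5.57/1.96×10^-3 + 5.12/1.69×10^-3 + 1.56/4.28×10^-4 + 2.59/1.78×10^-3) = 0.04744 rad.

2.72°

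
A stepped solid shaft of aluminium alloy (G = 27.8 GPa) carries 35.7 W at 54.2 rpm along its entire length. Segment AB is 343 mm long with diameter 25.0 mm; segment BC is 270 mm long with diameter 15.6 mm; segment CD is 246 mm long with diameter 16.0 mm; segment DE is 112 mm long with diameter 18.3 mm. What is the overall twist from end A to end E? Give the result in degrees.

ω = 2π·54.2/60 = 5.676 rad/s, so T = P/ω = 35.7 / 5.676 = 6.290 N·m.
J_AB = π(0.0250)⁴/32 = 3.83×10^-8 m⁴; J_BC = π(0.0156)⁴/32 = 5.81×10^-9 m⁴; J_CD = π(0.0160)⁴/32 = 6.43×10^-9 m⁴; J_DE = π(0.0183)⁴/32 = 1.10×10^-8 m⁴.
θ = (T/G)·Σ L_i/J_i = (6.290/27.8×10⁹)·(0.343/3.83×10^-8 + 0.270/5.81×10^-9 + 0.246/6.43×10^-9 + 0.112/1.10×10^-8) = 0.02348 rad.

1.35°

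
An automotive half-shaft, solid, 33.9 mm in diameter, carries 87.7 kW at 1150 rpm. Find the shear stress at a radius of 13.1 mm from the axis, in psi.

ω = 2π·1150/60 = 120.4 rad/s, so T = P/ω = 87.7×10³ / 120.4 = 728.2 N·m.
J = πd⁴/32 = π(0.0339)⁴/32 = 1.297×10^-7 m⁴.
Shear stress varies linearly with radius: τ = T·r/J = 728.2 × 0.0131 / 1.297×10^-7 = 7.358×10^7 Pa.

10700 psi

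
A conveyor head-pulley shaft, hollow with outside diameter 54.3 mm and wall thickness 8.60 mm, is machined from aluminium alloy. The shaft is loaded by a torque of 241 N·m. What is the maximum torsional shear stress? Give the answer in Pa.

J = π(d_o⁴ − d_i⁴)/32 = π(0.0543⁴ − 0.0371⁴)/32 = 6.675×10^-7 m⁴.
τ_max = T·r/J = 241.0 × 0.0271 / 6.675×10^-7 = 9.802×10^6 Pa.

9.80e6 Pa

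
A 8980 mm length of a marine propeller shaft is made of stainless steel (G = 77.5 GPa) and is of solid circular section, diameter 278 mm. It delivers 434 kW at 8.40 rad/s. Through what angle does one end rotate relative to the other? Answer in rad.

0.0102 rad

ω = 8.40 rad/s, so T = P/ω = 434×10³ / 8.400 = 51670 N·m.
J = πd⁴/32 = π(0.278)⁴/32 = 5.864×10^-4 m⁴.
θ = T·L/(G·J) = 51670 × 8.98 / (77.5×10⁹ × 5.864×10^-4) = 0.01021 rad.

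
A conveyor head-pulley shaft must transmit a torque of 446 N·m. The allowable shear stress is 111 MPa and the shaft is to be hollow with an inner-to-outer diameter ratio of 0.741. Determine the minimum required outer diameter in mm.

30.8 mm

For a hollow shaft with d_i/d_o = 0.741: τ_max = 16T/(π d_o³ (1−k⁴)), so d_o = [16T/(π τ_allow (1−k⁴))]^(1/3) = [16·446.0/(π·1.11×10^8·0.6985)]^(1/3) = 0.03083 m.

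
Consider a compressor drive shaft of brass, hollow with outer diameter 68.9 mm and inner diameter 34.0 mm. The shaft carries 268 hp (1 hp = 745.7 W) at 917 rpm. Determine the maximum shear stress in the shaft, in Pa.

ω = 2π·917/60 = 96.03 rad/s, so T = P/ω = 268×745.7 / 96.03 = 2081 N·m.
J = π(d_o⁴ − d_i⁴)/32 = π(0.0689⁴ − 0.0340⁴)/32 = 2.081×10^-6 m⁴.
τ_max = T·r/J = 2081 × 0.0345 / 2.081×10^-6 = 3.445×10^7 Pa.

3.44e7 Pa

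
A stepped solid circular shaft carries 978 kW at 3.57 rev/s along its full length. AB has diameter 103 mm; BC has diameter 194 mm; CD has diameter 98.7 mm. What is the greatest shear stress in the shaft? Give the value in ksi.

33.5 ksi

ω = 2π·3.57 = 22.43 rad/s, so T = P/ω = 978×10³ / 22.43 = 43600 N·m.
Under the same torque, τ_max = 16T/(πd³) is largest where d is smallest — segment CD (d = 98.7 mm).
τ_max = 16·43600/(π·(0.0987)³) = 2.309×10^8 Pa.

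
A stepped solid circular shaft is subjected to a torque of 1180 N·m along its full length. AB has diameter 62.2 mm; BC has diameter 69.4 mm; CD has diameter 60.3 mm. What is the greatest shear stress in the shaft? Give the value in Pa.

Under the same torque, τ_max = 16T/(πd³) is largest where d is smallest — segment CD (d = 60.3 mm).
τ_max = 16·1180/(π·(0.0603)³) = 2.741×10^7 Pa.

2.74e7 Pa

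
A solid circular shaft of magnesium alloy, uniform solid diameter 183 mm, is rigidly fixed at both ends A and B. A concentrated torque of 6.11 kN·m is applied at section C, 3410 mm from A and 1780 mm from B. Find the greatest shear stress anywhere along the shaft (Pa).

With uniform GJ and both ends fixed, compatibility θ_AC = θ_CB gives T_A·a = T_B·b, together with T_A + T_B = T₀.
T_A = T₀·b/(a+b) = 6110·1780/5190 = 2096 N·m; T_B = 4014 N·m.
τ in each portion: τ_AC = 1.74×10^6 Pa, τ_CB = 3.34×10^6 Pa; maximum is in CB.
τ_max = T_CB·r/J = 4014·0.0915/1.10×10^-4 = 3.336×10^6 Pa.

3.34e6 Pa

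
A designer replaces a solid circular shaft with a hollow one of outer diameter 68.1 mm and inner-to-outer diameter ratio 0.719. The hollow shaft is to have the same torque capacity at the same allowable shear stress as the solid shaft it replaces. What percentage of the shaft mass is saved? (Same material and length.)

40.6 %

Equal τ_max and T ⇒ the solid shaft needs d_s³ = d_o³(1−k⁴), so d_s = 68.1·(1−0.719⁴)^(1/3) = 61.39 mm.
Area ratio A_h/A_s = d_o²(1−k²)/d_s² = (1−k²)/(1−k⁴)^(2/3) = 0.5943.
Mass saving = 1 − 0.5943 = 40.6 %.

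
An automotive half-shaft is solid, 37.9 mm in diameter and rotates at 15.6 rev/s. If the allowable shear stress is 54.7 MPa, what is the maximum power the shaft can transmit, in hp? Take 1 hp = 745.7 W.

J = πd⁴/32 = π(0.0379)⁴/32 = 2.026×10^-7 m⁴.
T_max = τ_allow·J/r = 5.47×10^7 × 2.026×10^-7 / 0.0189 = 584.7 N·m.
ω = 2π·15.6 = 98.02 rad/s, so P_max = T_max·ω = 5.731×10^4 W.

76.9 hp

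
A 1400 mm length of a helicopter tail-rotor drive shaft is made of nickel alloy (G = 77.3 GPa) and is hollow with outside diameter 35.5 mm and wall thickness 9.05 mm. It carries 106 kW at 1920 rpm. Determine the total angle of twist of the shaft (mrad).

ω = 2π·1920/60 = 201.1 rad/s, so T = P/ω = 106×10³ / 201.1 = 527.2 N·m.
J = π(d_o⁴ − d_i⁴)/32 = π(0.0355⁴ − 0.0174⁴)/32 = 1.469×10^-7 m⁴.
θ = T·L/(G·J) = 527.2 × 1.40 / (77.3×10⁹ × 1.469×10^-7) = 0.06499 rad.

65.0 mrad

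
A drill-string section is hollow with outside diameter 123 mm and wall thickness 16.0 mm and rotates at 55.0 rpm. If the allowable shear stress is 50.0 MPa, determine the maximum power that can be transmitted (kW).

73.7 kW

J = π(d_o⁴ − d_i⁴)/32 = π(0.123⁴ − 0.0910⁴)/32 = 1.574×10^-5 m⁴.
T_max = τ_allow·J/r = 5.00×10^7 × 1.574×10^-5 / 0.0615 = 12800 N·m.
ω = 2π·55.0/60 = 5.760 rad/s, so P_max = T_max·ω = 7.370×10^4 W.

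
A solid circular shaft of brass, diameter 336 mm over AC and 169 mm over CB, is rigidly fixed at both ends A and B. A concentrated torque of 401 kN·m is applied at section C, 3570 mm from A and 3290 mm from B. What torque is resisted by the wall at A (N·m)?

Compatibility: T_A·a/J_AC = T_B·b/J_CB with T_A + T_B = T₀.
J_AC = 1.25×10^-3 m⁴, J_CB = 8.01×10^-5 m⁴, so T_A = T₀·(J_AC/a)/((J_AC/a)+(J_CB/b)) = 375000 N·m, T_B = 26040 N·m.

375000 N·m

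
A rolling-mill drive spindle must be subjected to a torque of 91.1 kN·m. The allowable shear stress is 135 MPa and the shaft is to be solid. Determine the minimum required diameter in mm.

For a solid shaft τ_max = 16T/(πd³), so d = (16T/(π τ_allow))^(1/3) = (16·91100/(π·1.35×10^8))^(1/3) = 0.1509 m.

151 mm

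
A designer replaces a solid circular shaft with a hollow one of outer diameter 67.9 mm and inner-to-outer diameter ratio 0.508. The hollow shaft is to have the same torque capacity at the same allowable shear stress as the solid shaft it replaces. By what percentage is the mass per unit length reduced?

22.3 %

Equal τ_max and T ⇒ the solid shaft needs d_s³ = d_o³(1−k⁴), so d_s = 67.9·(1−0.508⁴)^(1/3) = 66.36 mm.
Area ratio A_h/A_s = d_o²(1−k²)/d_s² = (1−k²)/(1−k⁴)^(2/3) = 0.7768.
Mass saving = 1 − 0.7768 = 22.3 %.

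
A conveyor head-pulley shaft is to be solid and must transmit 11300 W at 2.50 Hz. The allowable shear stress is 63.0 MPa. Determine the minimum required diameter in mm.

38.7 mm

ω = 2π·2.50 = 15.71 rad/s, so T = P/ω = 11300 / 15.71 = 719.4 N·m.
For a solid shaft τ_max = 16T/(πd³), so d = (16T/(π τ_allow))^(1/3) = (16·719.4/(π·6.30×10^7))^(1/3) = 0.03874 m.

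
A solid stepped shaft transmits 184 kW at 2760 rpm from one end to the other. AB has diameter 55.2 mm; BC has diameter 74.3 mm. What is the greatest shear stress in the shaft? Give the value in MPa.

19.3 MPa

ω = 2π·2760/60 = 289.0 rad/s, so T = P/ω = 184×10³ / 289.0 = 636.6 N·m.
Under the same torque, τ_max = 16T/(πd³) is largest where d is smallest — segment AB (d = 55.2 mm).
τ_max = 16·636.6/(π·(0.0552)³) = 1.928×10^7 Pa.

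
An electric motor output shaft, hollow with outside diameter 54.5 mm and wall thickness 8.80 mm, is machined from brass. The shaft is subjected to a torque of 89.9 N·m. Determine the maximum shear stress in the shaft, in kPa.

J = π(d_o⁴ − d_i⁴)/32 = π(0.0545⁴ − 0.0369⁴)/32 = 6.841×10^-7 m⁴.
τ_max = T·r/J = 89.90 × 0.0272 / 6.841×10^-7 = 3.581×10^6 Pa.

3580 kPa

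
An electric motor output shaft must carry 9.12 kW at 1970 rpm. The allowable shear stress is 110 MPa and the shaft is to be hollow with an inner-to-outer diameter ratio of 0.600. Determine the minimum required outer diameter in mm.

13.3 mm

ω = 2π·1970/60 = 206.3 rad/s, so T = P/ω = 9.12×10³ / 206.3 = 44.21 N·m.
For a hollow shaft with d_i/d_o = 0.600: τ_max = 16T/(π d_o³ (1−k⁴)), so d_o = [16T/(π τ_allow (1−k⁴))]^(1/3) = [16·44.21/(π·1.10×10^8·0.8704)]^(1/3) = 0.01330 m.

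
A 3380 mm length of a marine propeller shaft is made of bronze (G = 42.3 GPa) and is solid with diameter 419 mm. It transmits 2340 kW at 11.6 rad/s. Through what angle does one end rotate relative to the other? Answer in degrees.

0.305°

ω = 11.6 rad/s, so T = P/ω = 2340×10³ / 11.60 = 201700 N·m.
J = πd⁴/32 = π(0.419)⁴/32 = 3.026×10^-3 m⁴.
θ = T·L/(G·J) = 201700 × 3.38 / (42.3×10⁹ × 3.026×10^-3) = 5.327×10^-3 rad.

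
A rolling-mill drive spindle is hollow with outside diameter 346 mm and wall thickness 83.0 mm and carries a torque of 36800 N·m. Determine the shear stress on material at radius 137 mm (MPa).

J = π(d_o⁴ − d_i⁴)/32 = π(0.346⁴ − 0.180⁴)/32 = 1.304×10^-3 m⁴.
Shear stress varies linearly with radius: τ = T·r/J = 36800 × 0.137 / 1.304×10^-3 = 3.866×10^6 Pa.

3.87 MPa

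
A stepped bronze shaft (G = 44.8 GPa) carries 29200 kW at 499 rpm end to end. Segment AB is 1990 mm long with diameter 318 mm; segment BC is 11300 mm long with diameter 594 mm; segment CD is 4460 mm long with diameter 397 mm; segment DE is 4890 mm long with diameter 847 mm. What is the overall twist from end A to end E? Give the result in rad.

0.0603 rad

ω = 2π·499/60 = 52.26 rad/s, so T = P/ω = 29200×10³ / 52.26 = 558800 N·m.
J_AB = π(0.318)⁴/32 = 1.00×10^-3 m⁴; J_BC = π(0.594)⁴/32 = 0.0122 m⁴; J_CD = π(0.397)⁴/32 = 2.44×10^-3 m⁴; J_DE = π(0.847)⁴/32 = 0.0505 m⁴.
θ = (T/G)·Σ L_i/J_i = (558800/44.8×10⁹)·(1.99/1.00×10^-3 + 11.3/0.0122 + 4.46/2.44×10^-3 + 4.89/0.0505) = 0.06027 rad.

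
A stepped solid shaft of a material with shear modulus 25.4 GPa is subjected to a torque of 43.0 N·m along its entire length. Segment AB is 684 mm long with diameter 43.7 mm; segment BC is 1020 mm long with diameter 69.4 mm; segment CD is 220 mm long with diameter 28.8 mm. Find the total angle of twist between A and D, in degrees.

0.545°

J_AB = π(0.0437)⁴/32 = 3.58×10^-7 m⁴; J_BC = π(0.0694)⁴/32 = 2.28×10^-6 m⁴; J_CD = π(0.0288)⁴/32 = 6.75×10^-8 m⁴.
θ = (T/G)·Σ L_i/J_i = (43.00/25.4×10⁹)·(0.684/3.58×10^-7 + 1.02/2.28×10^-6 + 0.220/6.75×10^-8) = 9.507×10^-3 rad.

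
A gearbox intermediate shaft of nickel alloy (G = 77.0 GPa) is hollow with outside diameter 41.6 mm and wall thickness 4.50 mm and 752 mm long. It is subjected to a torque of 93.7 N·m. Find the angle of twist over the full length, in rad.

0.00500 rad

J = π(d_o⁴ − d_i⁴)/32 = π(0.0416⁴ − 0.0326⁴)/32 = 1.831×10^-7 m⁴.
θ = T·L/(G·J) = 93.70 × 0.752 / (77.0×10⁹ × 1.831×10^-7) = 4.997×10^-3 rad.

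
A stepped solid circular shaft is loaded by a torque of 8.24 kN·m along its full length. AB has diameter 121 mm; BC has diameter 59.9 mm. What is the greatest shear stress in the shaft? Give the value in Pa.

Under the same torque, τ_max = 16T/(πd³) is largest where d is smallest — segment BC (d = 59.9 mm).
τ_max = 16·8240/(π·(0.0599)³) = 1.953×10^8 Pa.

1.95e8 Pa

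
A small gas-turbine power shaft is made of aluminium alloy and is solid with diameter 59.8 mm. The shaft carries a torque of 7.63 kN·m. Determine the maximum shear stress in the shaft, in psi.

J = πd⁴/32 = π(0.0598)⁴/32 = 1.255×10^-6 m⁴.
τ_max = T·r/J = 7630 × 0.0299 / 1.255×10^-6 = 1.817×10^8 Pa.

26400 psi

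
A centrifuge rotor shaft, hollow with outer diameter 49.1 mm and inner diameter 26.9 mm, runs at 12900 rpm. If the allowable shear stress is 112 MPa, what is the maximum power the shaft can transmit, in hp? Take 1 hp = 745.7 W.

J = π(d_o⁴ − d_i⁴)/32 = π(0.0491⁴ − 0.0269⁴)/32 = 5.192×10^-7 m⁴.
T_max = τ_allow·J/r = 1.12×10^8 × 5.192×10^-7 / 0.0246 = 2369 N·m.
ω = 2π·12900/60 = 1351 rad/s, so P_max = T_max·ω = 3.200×10^6 W.

4290 hp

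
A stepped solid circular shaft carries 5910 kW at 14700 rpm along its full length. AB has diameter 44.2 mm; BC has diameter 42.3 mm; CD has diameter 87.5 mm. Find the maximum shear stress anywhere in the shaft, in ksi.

37.5 ksi

ω = 2π·14700/60 = 1539 rad/s, so T = P/ω = 5910×10³ / 1539 = 3839 N·m.
Under the same torque, τ_max = 16T/(πd³) is largest where d is smallest — segment BC (d = 42.3 mm).
τ_max = 16·3839/(π·(0.0423)³) = 2.583×10^8 Pa.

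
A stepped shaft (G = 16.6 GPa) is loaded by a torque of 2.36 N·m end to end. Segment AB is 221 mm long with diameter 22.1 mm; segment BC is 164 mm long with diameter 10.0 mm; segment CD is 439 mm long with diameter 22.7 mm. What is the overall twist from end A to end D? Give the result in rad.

0.0275 rad

J_AB = π(0.0221)⁴/32 = 2.34×10^-8 m⁴; J_BC = π(0.0100)⁴/32 = 9.82×10^-10 m⁴; J_CD = π(0.0227)⁴/32 = 2.61×10^-8 m⁴.
θ = (T/G)·Σ L_i/J_i = (2.360/16.6×10⁹)·(0.221/2.34×10^-8 + 0.164/9.82×10^-10 + 0.439/2.61×10^-8) = 0.02748 rad.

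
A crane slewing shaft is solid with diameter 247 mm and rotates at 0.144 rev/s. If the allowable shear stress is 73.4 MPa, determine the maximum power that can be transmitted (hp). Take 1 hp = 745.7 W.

264 hp

J = πd⁴/32 = π(0.247)⁴/32 = 3.654×10^-4 m⁴.
T_max = τ_allow·J/r = 7.34×10^7 × 3.654×10^-4 / 0.123 = 217200 N·m.
ω = 2π·0.144 = 0.9048 rad/s, so P_max = T_max·ω = 1.965×10^5 W.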